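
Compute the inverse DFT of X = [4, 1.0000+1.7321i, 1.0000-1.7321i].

x[n] = (1/3) Σ(k=0 to 2) X[k] · e^(2πikn/3)

Computing each x[n]:
x[0] = 2
x[1] = 0
x[2] = 2

x = [2, 0, 2]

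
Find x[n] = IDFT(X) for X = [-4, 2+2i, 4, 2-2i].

x[n] = (1/4) Σ(k=0 to 3) X[k] · e^(2πikn/4)

Computing each x[n]:
x[0] = 1
x[1] = -3
x[2] = -1
x[3] = -1

x = [1, -3, -1, -1]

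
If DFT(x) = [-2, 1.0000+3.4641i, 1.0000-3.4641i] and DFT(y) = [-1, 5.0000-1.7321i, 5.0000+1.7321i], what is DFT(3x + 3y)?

By linearity: DFT(3x + 3y) = 3·DFT(x) + 3·DFT(y)
= 3·[-2, 1.0000+3.4641i, 1.0000-3.4641i] + 3·[-1, 5.0000-1.7321i, 5.0000+1.7321i]

Computing element-wise:
Z[0] = 3·(-2) + 3·(-1) = -9
Z[1] = 3·(1.0000+3.4641i) + 3·(5.0000-1.7321i) = 18.0000+5.1960i
Z[2] = 3·(1.0000-3.4641i) + 3·(5.0000+1.7321i) = 18.0000-5.1960i

DFT(3x + 3y) = 3·X + 3·Y = [-9, 18.0000+5.1960i, 18.0000-5.1960i]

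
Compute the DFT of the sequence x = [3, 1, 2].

X[k] = Σ(n=0 to 2) x[n] · ω_3^(nk)
where ω_3 = e^(-2πi/3)

Computing each X[k]:
X[0] = 6
X[1] = 1.5000+0.8660i
X[2] = 1.5000-0.8660i

X = [6, 1.5000+0.8660i, 1.5000-0.8660i]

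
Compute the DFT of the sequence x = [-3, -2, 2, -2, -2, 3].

X[k] = Σ(n=0 to 5) x[n] · ω_6^(nk)
where ω_6 = e^(-2πi/6)

Computing each X[k]:
X[0] = -4
X[1] = -0.5000+0.8660i
X[2] = -5.5000+7.7942i
X[3] = -2
X[4] = -5.5000-7.7942i
X[5] = -0.5000-0.8660i

X = [-4, -0.5000+0.8660i, -5.5000+7.7942i, -2, -5.5000-7.7942i, -0.5000-0.8660i]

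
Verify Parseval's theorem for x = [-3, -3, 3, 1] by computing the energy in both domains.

Time domain:
Σ|x[n]|² = |-3|² + |-3|² + |3|² + |1|² = 28.0000

Frequency domain:
(1/4)Σ|X[k]|² = (1/4)(|-2|² + |-6+4i|² + |2|² + |-6-4i|²) = (1/4)·112.0000 = 28.0000

Both sides agree, confirming Parseval's theorem.

Σ|x[n]|² = (1/N)Σ|X[k]|² = 28.0000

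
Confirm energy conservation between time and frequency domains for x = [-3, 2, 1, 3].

Time domain:
Σ|x[n]|² = |-3|² + |2|² + |1|² + |3|² = 23.0000

Frequency domain:
(1/4)Σ|X[k]|² = (1/4)(|3|² + |-4+1i|² + |-7|² + |-4-1i|²) = (1/4)·92.0000 = 23.0000

Both sides agree, confirming Parseval's theorem.

Σ|x[n]|² = (1/N)Σ|X[k]|² = 23.0000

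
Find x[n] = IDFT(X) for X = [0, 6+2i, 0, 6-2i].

x[n] = (1/4) Σ(k=0 to 3) X[k] · e^(2πikn/4)

Computing each x[n]:
x[0] = 3
x[1] = -1
x[2] = -3
x[3] = 1

x = [3, -1, -3, 1]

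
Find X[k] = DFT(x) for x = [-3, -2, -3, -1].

X[k] = Σ(n=0 to 3) x[n] · ω_4^(nk)
where ω_4 = e^(-2πi/4)

Computing each X[k]:
X[0] = -9
X[1] = 1i
X[2] = -3
X[3] = -1i

X = [-9, 1i, -3, -1i]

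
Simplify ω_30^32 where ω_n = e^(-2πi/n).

Since ω_30^30 = 1, powers reduce modulo 30.
32 mod 30 = 2
So ω_30^32 = ω_30^2 = e^(-2πi·2/30)

ω_30^32 = ω_30^2 = 0.9135-0.4067i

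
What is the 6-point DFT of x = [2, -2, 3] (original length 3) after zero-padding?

Original 3-point DFT: [3, 1.5000+4.3301i, 1.5000-4.3301i]
Zero-padded 6-point DFT provides frequency interpolation.

DFT_6([x, 0, ...]) = [3, -0.5000-0.8660i, 1.5000+4.3301i, 7, 1.5000-4.3301i, -0.5000+0.8660i]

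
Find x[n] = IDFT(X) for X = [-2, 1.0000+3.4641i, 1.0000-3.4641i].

x[n] = (1/3) Σ(k=0 to 2) X[k] · e^(2πikn/3)

Computing each x[n]:
x[0] = 0
x[1] = -3
x[2] = 1

x = [0, -3, 1]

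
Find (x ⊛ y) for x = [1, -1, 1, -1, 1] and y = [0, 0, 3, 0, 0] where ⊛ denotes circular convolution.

(x ⊛ y)[n] = Σ(m=0 to 4) x[m] · y[(n-m) mod 5]

Computing each output sample:
(x ⊛ y)[0] = -3
(x ⊛ y)[1] = 3
(x ⊛ y)[2] = 3
(x ⊛ y)[3] = -3
(x ⊛ y)[4] = 3

x ⊛ y = [-3, 3, 3, -3, 3]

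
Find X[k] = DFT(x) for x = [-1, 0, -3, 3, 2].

X[k] = Σ(n=0 to 4) x[n] · ω_5^(nk)
where ω_5 = e^(-2πi/5)

Computing each X[k]:
X[0] = 1
X[1] = -0.3820+5.4288i
X[2] = -2.6180-4.5308i
X[3] = -2.6180+4.5308i
X[4] = -0.3820-5.4288i

X = [1, -0.3820+5.4288i, -2.6180-4.5308i, -2.6180+4.5308i, -0.3820-5.4288i]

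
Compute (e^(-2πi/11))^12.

Since ω_11^11 = 1, powers reduce modulo 11.
12 mod 11 = 1
So ω_11^12 = ω_11^1 = e^(-2πi·1/11)

ω_11^12 = ω_11^1 = 0.8413-0.5406i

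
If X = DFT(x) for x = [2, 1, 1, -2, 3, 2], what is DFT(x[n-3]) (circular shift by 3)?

Time shift by 3: X_shifted[k] = ω_6^(3k) · X[k]
Shifted x = [-2, 3, 2, 2, 1, 1]

DFT(x[n-3]) = [7, -3.5000-2.5981i, -3.5000-0.8660i, -5, -3.5000+0.8660i, -3.5000+2.5981i]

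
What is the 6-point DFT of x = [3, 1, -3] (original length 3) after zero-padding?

Original 3-point DFT: [1, 4.0000-3.4641i, 4.0000+3.4641i]
Zero-padded 6-point DFT provides frequency interpolation.

DFT_6([x, 0, ...]) = [1, 5.0000+1.7321i, 4.0000-3.4641i, -1, 4.0000+3.4641i, 5.0000-1.7321i]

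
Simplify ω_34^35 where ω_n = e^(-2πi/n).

Since ω_34^34 = 1, powers reduce modulo 34.
35 mod 34 = 1
So ω_34^35 = ω_34^1 = e^(-2πi·1/34)

ω_34^35 = ω_34^1 = 0.9830-0.1837i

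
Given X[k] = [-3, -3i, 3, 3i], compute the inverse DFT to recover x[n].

x[n] = (1/4) Σ(k=0 to 3) X[k] · e^(2πikn/4)

Computing each x[n]:
x[0] = 0
x[1] = 0
x[2] = 0
x[3] = -3

x = [0, 0, 0, -3]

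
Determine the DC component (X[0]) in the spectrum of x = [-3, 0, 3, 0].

X[0] = Σ(n=0 to 3) x[n] · ω_4^0 = Σ x[n]
= (-3) + (0) + (3) + (0)

X[0] = 0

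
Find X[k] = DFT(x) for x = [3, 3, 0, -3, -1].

X[k] = Σ(n=0 to 4) x[n] · ω_5^(nk)
where ω_5 = e^(-2πi/5)

Computing each X[k]:
X[0] = 2
X[1] = 6.0451-5.5676i
X[2] = 0.4549+0.5020i
X[3] = 0.4549-0.5020i
X[4] = 6.0451+5.5676i

X = [2, 6.0451-5.5676i, 0.4549+0.5020i, 0.4549-0.5020i, 6.0451+5.5676i]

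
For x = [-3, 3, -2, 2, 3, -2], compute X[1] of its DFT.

X[1] = Σ(n=0 to 5) x[n] · ω_6^(1n) where ω_6 = e^(-2πi/6)
= (-3)·ω_6^0 + (3)·ω_6^1 + (-2)·ω_6^2 + (2)·ω_6^3 + (3)·ω_6^4 + (-2)·ω_6^5

X[1] = -5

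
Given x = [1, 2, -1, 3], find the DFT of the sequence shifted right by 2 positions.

Time shift by 2: X_shifted[k] = ω_4^(2k) · X[k]
Shifted x = [-1, 3, 1, 2]

DFT(x[n-2]) = [5, -2-1i, -5, -2+1i]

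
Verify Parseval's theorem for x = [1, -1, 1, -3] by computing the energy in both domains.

Time domain:
Σ|x[n]|² = |1|² + |-1|² + |1|² + |-3|² = 12.0000

Frequency domain:
(1/4)Σ|X[k]|² = (1/4)(|-2|² + |-2i|² + |6|² + |2i|²) = (1/4)·48.0000 = 12.0000

Both sides agree, confirming Parseval's theorem.

Σ|x[n]|² = (1/N)Σ|X[k]|² = 12.0000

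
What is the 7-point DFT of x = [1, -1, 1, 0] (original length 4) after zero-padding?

Original 4-point DFT: [1, 1i, 3, -1i]
Zero-padded 7-point DFT provides frequency interpolation.

DFT_7([x, 0, ...]) = [1, 0.1540-0.1931i, 0.3216+1.4088i, 2.5245+1.2157i, 2.5245-1.2157i, 0.3216-1.4088i, 0.1540+0.1931i]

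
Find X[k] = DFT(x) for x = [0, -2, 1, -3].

X[k] = Σ(n=0 to 3) x[n] · ω_4^(nk)
where ω_4 = e^(-2πi/4)

Computing each X[k]:
X[0] = -4
X[1] = -1-1i
X[2] = 6
X[3] = -1+1i

X = [-4, -1-1i, 6, -1+1i]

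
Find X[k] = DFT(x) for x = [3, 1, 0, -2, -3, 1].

X[k] = Σ(n=0 to 5) x[n] · ω_6^(nk)
where ω_6 = e^(-2πi/6)

Computing each X[k]:
X[0] = 0
X[1] = 7.5000-2.5981i
X[2] = 1.5000+2.5981i
X[3] = 0
X[4] = 1.5000-2.5981i
X[5] = 7.5000+2.5981i

X = [0, 7.5000-2.5981i, 1.5000+2.5981i, 0, 1.5000-2.5981i, 7.5000+2.5981i]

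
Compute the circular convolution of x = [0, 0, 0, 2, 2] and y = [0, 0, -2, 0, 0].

(x ⊛ y)[n] = Σ(m=0 to 4) x[m] · y[(n-m) mod 5]

Computing each output sample:
(x ⊛ y)[0] = -4
(x ⊛ y)[1] = -4
(x ⊛ y)[2] = 0
(x ⊛ y)[3] = 0
(x ⊛ y)[4] = 0

x ⊛ y = [-4, -4, 0, 0, 0]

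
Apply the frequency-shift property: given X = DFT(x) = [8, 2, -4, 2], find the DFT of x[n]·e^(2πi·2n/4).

Modulation property: DFT(ω_4^(-2n)·x[n]) = X[(k-2) mod 4], so circularly shift X by 2 positions.

X[k-2] = [-4, 2, 8, 2]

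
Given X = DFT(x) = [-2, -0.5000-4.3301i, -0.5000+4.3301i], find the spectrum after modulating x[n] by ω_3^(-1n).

Modulation property: DFT(ω_3^(-1n)·x[n]) = X[(k-1) mod 3], so circularly shift X by 1 positions.

X[k-1] = [-0.5000+4.3301i, -2, -0.5000-4.3301i]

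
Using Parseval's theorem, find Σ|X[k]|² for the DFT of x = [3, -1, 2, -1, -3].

Parseval: Σ|x[n]|² = (1/N)Σ|X[k]|², so Σ|X[k]|² = N·Σ|x[n]|² = 5·24.0000

Σ|X[k]|² = N·Σ|x[n]|² = 5·24.0000 = 120.0000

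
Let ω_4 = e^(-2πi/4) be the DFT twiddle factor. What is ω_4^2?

ω_4^2 = e^(-2πi·2/4)
= cos(-2π·2/4) + i·sin(-2π·2/4)
= cos(-4π/4) + i·sin(-4π/4)

ω_4^2 = cos(-4π/4) + i·sin(-4π/4) = -1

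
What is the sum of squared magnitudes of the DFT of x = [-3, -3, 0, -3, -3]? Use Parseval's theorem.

Parseval: Σ|x[n]|² = (1/N)Σ|X[k]|², so Σ|X[k]|² = N·Σ|x[n]|² = 5·36.0000

Σ|X[k]|² = N·Σ|x[n]|² = 5·36.0000 = 180.0000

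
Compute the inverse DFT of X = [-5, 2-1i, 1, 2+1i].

x[n] = (1/4) Σ(k=0 to 3) X[k] · e^(2πikn/4)

Computing each x[n]:
x[0] = 0
x[1] = -1
x[2] = -2
x[3] = -2

x = [0, -1, -2, -2]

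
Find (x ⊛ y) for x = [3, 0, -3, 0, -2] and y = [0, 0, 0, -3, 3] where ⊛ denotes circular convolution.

(x ⊛ y)[n] = Σ(m=0 to 4) x[m] · y[(n-m) mod 5]

Computing each output sample:
(x ⊛ y)[0] = 9
(x ⊛ y)[1] = -9
(x ⊛ y)[2] = 6
(x ⊛ y)[3] = -15
(x ⊛ y)[4] = 9

x ⊛ y = [9, -9, 6, -15, 9]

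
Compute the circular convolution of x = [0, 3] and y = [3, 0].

(x ⊛ y)[n] = Σ(m=0 to 1) x[m] · y[(n-m) mod 2]

Computing each output sample:
(x ⊛ y)[0] = 0
(x ⊛ y)[1] = 9

x ⊛ y = [0, 9]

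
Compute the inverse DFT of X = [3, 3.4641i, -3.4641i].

x[n] = (1/3) Σ(k=0 to 2) X[k] · e^(2πikn/3)

Computing each x[n]:
x[0] = 1
x[1] = -1
x[2] = 3

x = [1, -1, 3]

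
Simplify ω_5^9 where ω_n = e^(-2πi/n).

Since ω_5^5 = 1, powers reduce modulo 5.
9 mod 5 = 4
So ω_5^9 = ω_5^4 = e^(-2πi·4/5)

ω_5^9 = ω_5^4 = 0.3090+0.9511i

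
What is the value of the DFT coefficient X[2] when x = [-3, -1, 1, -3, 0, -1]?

X[2] = Σ(n=0 to 5) x[n] · ω_6^(2n) where ω_6 = e^(-2πi/6)
= (-3)·ω_6^0 + (-1)·ω_6^2 + (1)·ω_6^4 + (-3)·ω_6^6 + (0)·ω_6^8 + (-1)·ω_6^10

X[2] = -5.5000+0.8660i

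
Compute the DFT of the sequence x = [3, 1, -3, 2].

X[k] = Σ(n=0 to 3) x[n] · ω_4^(nk)
where ω_4 = e^(-2πi/4)

Computing each X[k]:
X[0] = 3
X[1] = 6+1i
X[2] = -3
X[3] = 6-1i

X = [3, 6+1i, -3, 6-1i]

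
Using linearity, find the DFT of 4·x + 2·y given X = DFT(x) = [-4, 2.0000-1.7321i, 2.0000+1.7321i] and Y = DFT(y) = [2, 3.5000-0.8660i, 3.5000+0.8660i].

By linearity: DFT(4x + 2y) = 4·DFT(x) + 2·DFT(y)
= 4·[-4, 2.0000-1.7321i, 2.0000+1.7321i] + 2·[2, 3.5000-0.8660i, 3.5000+0.8660i]

Computing element-wise:
Z[0] = 4·(-4) + 2·(2) = -12
Z[1] = 4·(2.0000-1.7321i) + 2·(3.5000-0.8660i) = 15.0000-8.6604i
Z[2] = 4·(2.0000+1.7321i) + 2·(3.5000+0.8660i) = 15.0000+8.6604i

DFT(4x + 2y) = 4·X + 2·Y = [-12, 15.0000-8.6604i, 15.0000+8.6604i]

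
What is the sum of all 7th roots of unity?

Sum of all nth roots of unity equals 0 for n > 1 (geometric series with r ≠ 1).

0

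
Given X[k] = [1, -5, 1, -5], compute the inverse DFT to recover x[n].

x[n] = (1/4) Σ(k=0 to 3) X[k] · e^(2πikn/4)

Computing each x[n]:
x[0] = -2
x[1] = 0
x[2] = 3
x[3] = 0

x = [-2, 0, 3, 0]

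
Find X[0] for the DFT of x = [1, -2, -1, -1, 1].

X[0] = Σ(n=0 to 4) x[n] · ω_5^0 = Σ x[n]
= (1) + (-2) + (-1) + (-1) + (1)

X[0] = -2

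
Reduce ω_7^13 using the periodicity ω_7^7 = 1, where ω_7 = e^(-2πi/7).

Since ω_7^7 = 1, powers reduce modulo 7.
13 mod 7 = 6
So ω_7^13 = ω_7^6 = e^(-2πi·6/7)

ω_7^13 = ω_7^6 = 0.6235+0.7818i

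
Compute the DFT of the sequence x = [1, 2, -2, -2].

X[k] = Σ(n=0 to 3) x[n] · ω_4^(nk)
where ω_4 = e^(-2πi/4)

Computing each X[k]:
X[0] = -1
X[1] = 3-4i
X[2] = -1
X[3] = 3+4i

X = [-1, 3-4i, -1, 3+4i]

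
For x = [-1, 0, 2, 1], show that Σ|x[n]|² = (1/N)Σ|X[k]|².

Time domain:
Σ|x[n]|² = |-1|² + |0|² + |2|² + |1|² = 6.0000

Frequency domain:
(1/4)Σ|X[k]|² = (1/4)(|2|² + |-3+1i|² + |0|² + |-3-1i|²) = (1/4)·24.0000 = 6.0000

Both sides agree, confirming Parseval's theorem.

Σ|x[n]|² = (1/N)Σ|X[k]|² = 6.0000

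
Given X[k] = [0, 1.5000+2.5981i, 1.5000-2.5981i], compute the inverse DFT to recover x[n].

x[n] = (1/3) Σ(k=0 to 2) X[k] · e^(2πikn/3)

Computing each x[n]:
x[0] = 1
x[1] = -2
x[2] = 1

x = [1, -2, 1]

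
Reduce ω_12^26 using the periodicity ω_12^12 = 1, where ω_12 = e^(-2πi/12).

Since ω_12^12 = 1, powers reduce modulo 12.
26 mod 12 = 2
So ω_12^26 = ω_12^2 = e^(-2πi·2/12)

ω_12^26 = ω_12^2 = 0.5000-0.8660i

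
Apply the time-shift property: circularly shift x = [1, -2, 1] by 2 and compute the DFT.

Time shift by 2: X_shifted[k] = ω_3^(2k) · X[k]
Shifted x = [-2, 1, 1]

DFT(x[n-2]) = [0, -3, -3]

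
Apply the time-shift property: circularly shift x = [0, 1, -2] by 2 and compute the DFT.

Time shift by 2: X_shifted[k] = ω_3^(2k) · X[k]
Shifted x = [1, -2, 0]

DFT(x[n-2]) = [-1, 2.0000+1.7321i, 2.0000-1.7321i]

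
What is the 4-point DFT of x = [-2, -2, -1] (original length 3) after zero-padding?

Original 3-point DFT: [-5, -0.5000+0.8660i, -0.5000-0.8660i]
Zero-padded 4-point DFT provides frequency interpolation.

DFT_4([x, 0, ...]) = [-5, -1+2i, -1, -1-2i]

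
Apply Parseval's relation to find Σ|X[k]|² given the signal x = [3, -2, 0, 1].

Parseval: Σ|x[n]|² = (1/N)Σ|X[k]|², so Σ|X[k]|² = N·Σ|x[n]|² = 4·14.0000

Σ|X[k]|² = N·Σ|x[n]|² = 4·14.0000 = 56.0000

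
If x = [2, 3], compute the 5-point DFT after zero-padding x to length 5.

Original 2-point DFT: [5, -1]
Zero-padded 5-point DFT provides frequency interpolation.

DFT_5([x, 0, ...]) = [5, 2.9271-2.8532i, -0.4271-1.7634i, -0.4271+1.7634i, 2.9271+2.8532i]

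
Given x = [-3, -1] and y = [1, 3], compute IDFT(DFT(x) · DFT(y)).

(x ⊛ y)[n] = Σ(m=0 to 1) x[m] · y[(n-m) mod 2]

Computing each output sample:
(x ⊛ y)[0] = -6
(x ⊛ y)[1] = -10

x ⊛ y = [-6, -10]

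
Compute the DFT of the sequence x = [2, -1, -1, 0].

X[k] = Σ(n=0 to 3) x[n] · ω_4^(nk)
where ω_4 = e^(-2πi/4)

Computing each X[k]:
X[0] = 0
X[1] = 3+1i
X[2] = 2
X[3] = 3-1i

X = [0, 3+1i, 2, 3-1i]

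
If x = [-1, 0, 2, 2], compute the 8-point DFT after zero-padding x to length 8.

Original 4-point DFT: [3, -3+2i, -1, -3-2i]
Zero-padded 8-point DFT provides frequency interpolation.

DFT_8([x, 0, ...]) = [3, -2.4142-3.4142i, -3+2i, 0.4142+0.5858i, -1, 0.4142-0.5858i, -3-2i, -2.4142+3.4142i]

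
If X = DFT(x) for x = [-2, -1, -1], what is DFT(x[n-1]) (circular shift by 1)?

Time shift by 1: X_shifted[k] = ω_3^(1k) · X[k]
Shifted x = [-1, -2, -1]

DFT(x[n-1]) = [-4, 0.5000+0.8660i, 0.5000-0.8660i]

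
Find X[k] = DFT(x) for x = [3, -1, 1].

X[k] = Σ(n=0 to 2) x[n] · ω_3^(nk)
where ω_3 = e^(-2πi/3)

Computing each X[k]:
X[0] = 3
X[1] = 3.0000+1.7321i
X[2] = 3.0000-1.7321i

X = [3, 3.0000+1.7321i, 3.0000-1.7321i]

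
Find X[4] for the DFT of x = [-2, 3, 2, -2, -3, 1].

X[4] = Σ(n=0 to 5) x[n] · ω_6^(4n) where ω_6 = e^(-2πi/6)
= (-2)·ω_6^0 + (3)·ω_6^4 + (2)·ω_6^8 + (-2)·ω_6^12 + (-3)·ω_6^16 + (1)·ω_6^20

X[4] = -5.5000-2.5981i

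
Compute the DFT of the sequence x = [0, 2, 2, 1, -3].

X[k] = Σ(n=0 to 4) x[n] · ω_5^(nk)
where ω_5 = e^(-2πi/5)

Computing each X[k]:
X[0] = 2
X[1] = -2.7361-5.3431i
X[2] = 1.7361-1.9879i
X[3] = 1.7361+1.9879i
X[4] = -2.7361+5.3431i

X = [2, -2.7361-5.3431i, 1.7361-1.9879i, 1.7361+1.9879i, -2.7361+5.3431i]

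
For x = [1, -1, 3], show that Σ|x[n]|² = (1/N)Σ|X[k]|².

Time domain:
Σ|x[n]|² = |1|² + |-1|² + |3|² = 11.0000

Frequency domain:
(1/3)Σ|X[k]|² = (1/3)(|3|² + |3.4641i|² + |-3.4641i|²) = (1/3)·33.0000 = 11.0000

Both sides agree, confirming Parseval's theorem.

Σ|x[n]|² = (1/N)Σ|X[k]|² = 11.0000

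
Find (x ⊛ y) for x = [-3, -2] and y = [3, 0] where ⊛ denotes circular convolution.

(x ⊛ y)[n] = Σ(m=0 to 1) x[m] · y[(n-m) mod 2]

Computing each output sample:
(x ⊛ y)[0] = -9
(x ⊛ y)[1] = -6

x ⊛ y = [-9, -6]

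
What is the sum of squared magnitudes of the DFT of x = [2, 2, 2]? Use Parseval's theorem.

Parseval: Σ|x[n]|² = (1/N)Σ|X[k]|², so Σ|X[k]|² = N·Σ|x[n]|² = 3·12.0000

Σ|X[k]|² = N·Σ|x[n]|² = 3·12.0000 = 36.0000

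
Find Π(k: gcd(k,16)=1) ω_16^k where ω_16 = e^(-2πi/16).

The primitive 16th roots of unity are ω_16^k for k coprime to 16: k ∈ {1, 3, 5, 7, 9, 11, 13, 15}
Their product equals the constant term of the cyclotomic polynomial Φ_16(x) up to sign.
For n ≥ 3, the product of all primitive nth roots of unity is 1. (For n=1 it is 1; for n=2 it is -1.)

1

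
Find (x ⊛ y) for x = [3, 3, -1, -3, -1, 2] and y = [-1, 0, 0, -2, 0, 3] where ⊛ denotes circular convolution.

(x ⊛ y)[n] = Σ(m=0 to 5) x[m] · y[(n-m) mod 6]

Computing each output sample:
(x ⊛ y)[0] = 12
(x ⊛ y)[1] = -4
(x ⊛ y)[2] = -12
(x ⊛ y)[3] = -6
(x ⊛ y)[4] = 1
(x ⊛ y)[5] = 9

x ⊛ y = [12, -4, -12, -6, 1, 9]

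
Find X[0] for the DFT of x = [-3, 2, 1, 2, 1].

X[0] = Σ(n=0 to 4) x[n] · ω_5^0 = Σ x[n]
= (-3) + (2) + (1) + (2) + (1)

X[0] = 3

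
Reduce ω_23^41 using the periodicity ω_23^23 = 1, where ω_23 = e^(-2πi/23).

Since ω_23^23 = 1, powers reduce modulo 23.
41 mod 23 = 18
So ω_23^41 = ω_23^18 = e^(-2πi·18/23)

ω_23^41 = ω_23^18 = 0.2035+0.9791i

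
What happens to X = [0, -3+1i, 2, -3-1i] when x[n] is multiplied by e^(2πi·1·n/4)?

Modulation property: DFT(ω_4^(-1n)·x[n]) = X[(k-1) mod 4], so circularly shift X by 1 positions.

X[k-1] = [-3-1i, 0, -3+1i, 2]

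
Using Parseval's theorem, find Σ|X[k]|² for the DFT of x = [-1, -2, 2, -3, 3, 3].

Parseval: Σ|x[n]|² = (1/N)Σ|X[k]|², so Σ|X[k]|² = N·Σ|x[n]|² = 6·36.0000

Σ|X[k]|² = N·Σ|x[n]|² = 6·36.0000 = 216.0000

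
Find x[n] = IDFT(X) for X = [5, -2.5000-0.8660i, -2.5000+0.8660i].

x[n] = (1/3) Σ(k=0 to 2) X[k] · e^(2πikn/3)

Computing each x[n]:
x[0] = 0
x[1] = 3
x[2] = 2

x = [0, 3, 2]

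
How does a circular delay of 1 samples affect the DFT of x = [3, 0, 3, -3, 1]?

Time shift by 1: X_shifted[k] = ω_5^(1k) · X[k]
Shifted x = [1, 3, 0, 3, -3]

DFT(x[n-1]) = [4, -1.4271-3.9430i, 1.9271-6.3799i, 1.9271+6.3799i, -1.4271+3.9430i]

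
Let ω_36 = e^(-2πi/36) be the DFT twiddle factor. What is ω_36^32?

ω_36^32 = e^(-2πi·32/36)
= cos(-2π·32/36) + i·sin(-2π·32/36)
= cos(-64π/36) + i·sin(-64π/36)

ω_36^32 = cos(-64π/36) + i·sin(-64π/36) = 0.7660+0.6428i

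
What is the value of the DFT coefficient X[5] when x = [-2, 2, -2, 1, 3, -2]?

X[5] = Σ(n=0 to 5) x[n] · ω_6^(5n) where ω_6 = e^(-2πi/6)
= (-2)·ω_6^0 + (2)·ω_6^5 + (-2)·ω_6^10 + (1)·ω_6^15 + (3)·ω_6^20 + (-2)·ω_6^25

X[5] = -3.5000-0.8660i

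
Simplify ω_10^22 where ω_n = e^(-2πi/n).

Since ω_10^10 = 1, powers reduce modulo 10.
22 mod 10 = 2
So ω_10^22 = ω_10^2 = e^(-2πi·2/10)

ω_10^22 = ω_10^2 = 0.3090-0.9511i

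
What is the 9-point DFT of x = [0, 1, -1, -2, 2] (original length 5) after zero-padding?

Original 5-point DFT: [0, 3.3541+0.3633i, -3.3541+1.5388i, -3.3541-1.5388i, 3.3541-0.3633i]
Zero-padded 9-point DFT provides frequency interpolation.

DFT_9([x, 0, ...]) = [0, -0.2870+1.3900i, 3.6454-1.0893i, -3.0000-3.4641i, -0.3584+2.7169i, -0.3584-2.7169i, -3.0000+3.4641i, 3.6454+1.0893i, -0.2870-1.3900i]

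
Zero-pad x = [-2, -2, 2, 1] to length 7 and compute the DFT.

Original 4-point DFT: [-1, -4+3i, 1, -4-3i]
Zero-padded 7-point DFT provides frequency interpolation.

DFT_7([x, 0, ...]) = [-1, -4.5930-0.8201i, -2.7334+3.5995i, 0.8264+1.4565i, 0.8264-1.4565i, -2.7334-3.5995i, -4.5930+0.8201i]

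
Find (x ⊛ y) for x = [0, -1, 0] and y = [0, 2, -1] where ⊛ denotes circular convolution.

(x ⊛ y)[n] = Σ(m=0 to 2) x[m] · y[(n-m) mod 3]

Computing each output sample:
(x ⊛ y)[0] = 1
(x ⊛ y)[1] = 0
(x ⊛ y)[2] = -2

x ⊛ y = [1, 0, -2]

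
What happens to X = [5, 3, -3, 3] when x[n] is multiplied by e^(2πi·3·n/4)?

Modulation property: DFT(ω_4^(-3n)·x[n]) = X[(k-3) mod 4], so circularly shift X by 3 positions.

X[k-3] = [3, -3, 3, 5]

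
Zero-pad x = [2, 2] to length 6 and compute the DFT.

Original 2-point DFT: [4, 0]
Zero-padded 6-point DFT provides frequency interpolation.

DFT_6([x, 0, ...]) = [4, 3.0000-1.7321i, 1.0000-1.7321i, 0, 1.0000+1.7321i, 3.0000+1.7321i]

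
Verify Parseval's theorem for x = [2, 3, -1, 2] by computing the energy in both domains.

Time domain:
Σ|x[n]|² = |2|² + |3|² + |-1|² + |2|² = 18.0000

Frequency domain:
(1/4)Σ|X[k]|² = (1/4)(|6|² + |3-1i|² + |-4|² + |3+1i|²) = (1/4)·72.0000 = 18.0000

Both sides agree, confirming Parseval's theorem.

Σ|x[n]|² = (1/N)Σ|X[k]|² = 18.0000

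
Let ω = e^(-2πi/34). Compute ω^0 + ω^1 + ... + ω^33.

Sum of all nth roots of unity equals 0 for n > 1 (geometric series with r ≠ 1).

0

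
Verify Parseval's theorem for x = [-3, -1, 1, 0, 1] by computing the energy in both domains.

Time domain:
Σ|x[n]|² = |-3|² + |-1|² + |1|² + |0|² + |1|² = 12.0000

Frequency domain:
(1/5)Σ|X[k]|² = (1/5)(|-2|² + |-3.8090+1.3143i|² + |-2.6910+2.1266i|² + |-2.6910-2.1266i|² + |-3.8090-1.3143i|²) = (1/5)·60.0000 = 12.0000

Both sides agree, confirming Parseval's theorem.

Σ|x[n]|² = (1/N)Σ|X[k]|² = 12.0000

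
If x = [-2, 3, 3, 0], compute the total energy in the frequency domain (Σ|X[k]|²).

Parseval: Σ|x[n]|² = (1/N)Σ|X[k]|², so Σ|X[k]|² = N·Σ|x[n]|² = 4·22.0000

Σ|X[k]|² = N·Σ|x[n]|² = 4·22.0000 = 88.0000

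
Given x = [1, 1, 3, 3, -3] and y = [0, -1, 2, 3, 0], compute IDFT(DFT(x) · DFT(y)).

(x ⊛ y)[n] = Σ(m=0 to 4) x[m] · y[(n-m) mod 5]

Computing each output sample:
(x ⊛ y)[0] = 18
(x ⊛ y)[1] = 2
(x ⊛ y)[2] = -8
(x ⊛ y)[3] = 2
(x ⊛ y)[4] = 6

x ⊛ y = [18, 2, -8, 2, 6]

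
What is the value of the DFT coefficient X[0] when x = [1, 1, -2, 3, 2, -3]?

X[0] = Σ(n=0 to 5) x[n] · ω_6^0 = Σ x[n]
= (1) + (1) + (-2) + (3) + (2) + (-3)

X[0] = 2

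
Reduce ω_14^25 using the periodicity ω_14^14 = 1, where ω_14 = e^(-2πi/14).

Since ω_14^14 = 1, powers reduce modulo 14.
25 mod 14 = 11
So ω_14^25 = ω_14^11 = e^(-2πi·11/14)

ω_14^25 = ω_14^11 = 0.2225+0.9749i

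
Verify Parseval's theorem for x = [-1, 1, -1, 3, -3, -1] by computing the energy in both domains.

Time domain:
Σ|x[n]|² = |-1|² + |1|² + |-1|² + |3|² + |-3|² + |-1|² = 22.0000

Frequency domain:
(1/6)Σ|X[k]|² = (1/6)(|-2|² + |-2.0000-3.4641i|² + |4|² + |-8|² + |4|² + |-2.0000+3.4641i|²) = (1/6)·132.0000 = 22.0000

Both sides agree, confirming Parseval's theorem.

Σ|x[n]|² = (1/N)Σ|X[k]|² = 22.0000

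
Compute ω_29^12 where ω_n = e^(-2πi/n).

ω_29^12 = e^(-2πi·12/29)
= cos(-2π·12/29) + i·sin(-2π·12/29)
= cos(-24π/29) + i·sin(-24π/29)

ω_29^12 = cos(-24π/29) + i·sin(-24π/29) = -0.8569-0.5156i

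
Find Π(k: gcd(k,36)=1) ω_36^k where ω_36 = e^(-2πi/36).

The primitive 36th roots of unity are ω_36^k for k coprime to 36: k ∈ {1, 5, 7, 11, 13, 17, 19, 23, 25, 29, 31, 35}
Their product equals the constant term of the cyclotomic polynomial Φ_36(x) up to sign.
For n ≥ 3, the product of all primitive nth roots of unity is 1. (For n=1 it is 1; for n=2 it is -1.)

1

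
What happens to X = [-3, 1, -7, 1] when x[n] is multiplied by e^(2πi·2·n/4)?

Modulation property: DFT(ω_4^(-2n)·x[n]) = X[(k-2) mod 4], so circularly shift X by 2 positions.

X[k-2] = [-7, 1, -3, 1]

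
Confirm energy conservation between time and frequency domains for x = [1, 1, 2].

Time domain:
Σ|x[n]|² = |1|² + |1|² + |2|² = 6.0000

Frequency domain:
(1/3)Σ|X[k]|² = (1/3)(|4|² + |-0.5000+0.8660i|² + |-0.5000-0.8660i|²) = (1/3)·18.0000 = 6.0000

Both sides agree, confirming Parseval's theorem.

Σ|x[n]|² = (1/N)Σ|X[k]|² = 6.0000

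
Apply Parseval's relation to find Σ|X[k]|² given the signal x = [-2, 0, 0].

Parseval: Σ|x[n]|² = (1/N)Σ|X[k]|², so Σ|X[k]|² = N·Σ|x[n]|² = 3·4.0000

Σ|X[k]|² = N·Σ|x[n]|² = 3·4.0000 = 12.0000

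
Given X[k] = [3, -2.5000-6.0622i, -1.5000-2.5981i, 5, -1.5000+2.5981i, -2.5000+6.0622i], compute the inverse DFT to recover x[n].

x[n] = (1/6) Σ(k=0 to 5) X[k] · e^(2πikn/6)

Computing each x[n]:
x[0] = 0
x[1] = 2
x[2] = 3
x[3] = 0
x[4] = 1
x[5] = -3

x = [0, 2, 3, 0, 1, -3]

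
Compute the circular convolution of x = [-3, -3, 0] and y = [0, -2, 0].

(x ⊛ y)[n] = Σ(m=0 to 2) x[m] · y[(n-m) mod 3]

Computing each output sample:
(x ⊛ y)[0] = 0
(x ⊛ y)[1] = 6
(x ⊛ y)[2] = 6

x ⊛ y = [0, 6, 6]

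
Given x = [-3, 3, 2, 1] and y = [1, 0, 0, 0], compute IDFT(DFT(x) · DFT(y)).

(x ⊛ y)[n] = Σ(m=0 to 3) x[m] · y[(n-m) mod 4]

Computing each output sample:
(x ⊛ y)[0] = -3
(x ⊛ y)[1] = 3
(x ⊛ y)[2] = 2
(x ⊛ y)[3] = 1

x ⊛ y = [-3, 3, 2, 1]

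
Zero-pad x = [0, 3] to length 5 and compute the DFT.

Original 2-point DFT: [3, -3]
Zero-padded 5-point DFT provides frequency interpolation.

DFT_5([x, 0, ...]) = [3, 0.9271-2.8532i, -2.4271-1.7634i, -2.4271+1.7634i, 0.9271+2.8532i]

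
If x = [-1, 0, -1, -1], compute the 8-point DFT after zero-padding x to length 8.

Original 4-point DFT: [-3, -1i, -1, 1i]
Zero-padded 8-point DFT provides frequency interpolation.

DFT_8([x, 0, ...]) = [-3, -0.2929+1.7071i, -1i, -1.7071-0.2929i, -1, -1.7071+0.2929i, 1i, -0.2929-1.7071i]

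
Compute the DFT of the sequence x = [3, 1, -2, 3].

X[k] = Σ(n=0 to 3) x[n] · ω_4^(nk)
where ω_4 = e^(-2πi/4)

Computing each X[k]:
X[0] = 5
X[1] = 5+2i
X[2] = -3
X[3] = 5-2i

X = [5, 5+2i, -3, 5-2i]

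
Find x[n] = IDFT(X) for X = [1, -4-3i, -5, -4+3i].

x[n] = (1/4) Σ(k=0 to 3) X[k] · e^(2πikn/4)

Computing each x[n]:
x[0] = -3
x[1] = 3
x[2] = 1
x[3] = 0

x = [-3, 3, 1, 0]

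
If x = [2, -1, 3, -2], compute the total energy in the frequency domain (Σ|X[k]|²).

Parseval: Σ|x[n]|² = (1/N)Σ|X[k]|², so Σ|X[k]|² = N·Σ|x[n]|² = 4·18.0000

Σ|X[k]|² = N·Σ|x[n]|² = 4·18.0000 = 72.0000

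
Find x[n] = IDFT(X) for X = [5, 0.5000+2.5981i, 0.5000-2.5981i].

x[n] = (1/3) Σ(k=0 to 2) X[k] · e^(2πikn/3)

Computing each x[n]:
x[0] = 2
x[1] = 0
x[2] = 3

x = [2, 0, 3]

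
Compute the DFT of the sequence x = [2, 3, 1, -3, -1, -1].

X[k] = Σ(n=0 to 5) x[n] · ω_6^(nk)
where ω_6 = e^(-2πi/6)

Computing each X[k]:
X[0] = 1
X[1] = 6.0000-5.1962i
X[2] = -2.0000-1.7321i
X[3] = 3
X[4] = -2.0000+1.7321i
X[5] = 6.0000+5.1962i

X = [1, 6.0000-5.1962i, -2.0000-1.7321i, 3, -2.0000+1.7321i, 6.0000+5.1962i]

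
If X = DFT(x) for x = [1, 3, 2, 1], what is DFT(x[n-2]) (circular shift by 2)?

Time shift by 2: X_shifted[k] = ω_4^(2k) · X[k]
Shifted x = [2, 1, 1, 3]

DFT(x[n-2]) = [7, 1+2i, -1, 1-2i]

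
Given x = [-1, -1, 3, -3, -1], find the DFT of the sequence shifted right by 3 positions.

Time shift by 3: X_shifted[k] = ω_5^(3k) · X[k]
Shifted x = [3, -3, -1, -1, -1]

DFT(x[n-3]) = [-3, 3.3820+1.9021i, 5.6180+1.1756i, 5.6180-1.1756i, 3.3820-1.9021i]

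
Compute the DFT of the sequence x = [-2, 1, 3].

X[k] = Σ(n=0 to 2) x[n] · ω_3^(nk)
where ω_3 = e^(-2πi/3)

Computing each X[k]:
X[0] = 2
X[1] = -4.0000+1.7321i
X[2] = -4.0000-1.7321i

X = [2, -4.0000+1.7321i, -4.0000-1.7321i]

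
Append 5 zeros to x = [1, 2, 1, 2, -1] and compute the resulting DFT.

Original 5-point DFT: [5, -1.1180-2.2654i, 1.1180-2.7144i, 1.1180+2.7144i, -1.1180+2.2654i]
Zero-padded 10-point DFT provides frequency interpolation.

DFT_10([x, 0, ...]) = [5, 3.1180-3.4410i, -1.1180-2.2654i, 0.8820+0.8123i, 1.1180-2.7144i, -3, 1.1180+2.7144i, 0.8820-0.8123i, -1.1180+2.2654i, 3.1180+3.4410i]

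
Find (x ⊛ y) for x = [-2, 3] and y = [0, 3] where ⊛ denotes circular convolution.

(x ⊛ y)[n] = Σ(m=0 to 1) x[m] · y[(n-m) mod 2]

Computing each output sample:
(x ⊛ y)[0] = 9
(x ⊛ y)[1] = -6

x ⊛ y = [9, -6]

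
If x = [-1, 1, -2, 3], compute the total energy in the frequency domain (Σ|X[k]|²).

Parseval: Σ|x[n]|² = (1/N)Σ|X[k]|², so Σ|X[k]|² = N·Σ|x[n]|² = 4·15.0000

Σ|X[k]|² = N·Σ|x[n]|² = 4·15.0000 = 60.0000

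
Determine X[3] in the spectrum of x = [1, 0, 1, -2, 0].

X[3] = Σ(n=0 to 4) x[n] · ω_5^(3n) where ω_5 = e^(-2πi/5)
= (1)·ω_5^0 + (0)·ω_5^3 + (1)·ω_5^6 + (-2)·ω_5^9 + (0)·ω_5^12

X[3] = 0.6910-2.8532i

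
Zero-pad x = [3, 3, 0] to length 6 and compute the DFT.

Original 3-point DFT: [6, 1.5000-2.5981i, 1.5000+2.5981i]
Zero-padded 6-point DFT provides frequency interpolation.

DFT_6([x, 0, ...]) = [6, 4.5000-2.5981i, 1.5000-2.5981i, 0, 1.5000+2.5981i, 4.5000+2.5981i]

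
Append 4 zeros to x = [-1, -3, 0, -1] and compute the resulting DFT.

Original 4-point DFT: [-5, -1+2i, 3, -1-2i]
Zero-padded 8-point DFT provides frequency interpolation.

DFT_8([x, 0, ...]) = [-5, -2.4142+2.8284i, -1+2i, 0.4142+2.8284i, 3, 0.4142-2.8284i, -1-2i, -2.4142-2.8284i]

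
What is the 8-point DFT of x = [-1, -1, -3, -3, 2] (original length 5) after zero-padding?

Original 5-point DFT: [-6, 4.1631+2.8532i, -3.6631+1.7634i, -3.6631-1.7634i, 4.1631-2.8532i]
Zero-padded 8-point DFT provides frequency interpolation.

DFT_8([x, 0, ...]) = [-6, -1.5858+5.8284i, 4-2i, -4.4142-0.1716i, 2, -4.4142+0.1716i, 4+2i, -1.5858-5.8284i]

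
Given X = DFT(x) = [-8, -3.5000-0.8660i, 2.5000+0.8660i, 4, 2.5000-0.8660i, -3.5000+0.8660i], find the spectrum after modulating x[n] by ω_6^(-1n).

Modulation property: DFT(ω_6^(-1n)·x[n]) = X[(k-1) mod 6], so circularly shift X by 1 positions.

X[k-1] = [-3.5000+0.8660i, -8, -3.5000-0.8660i, 2.5000+0.8660i, 4, 2.5000-0.8660i]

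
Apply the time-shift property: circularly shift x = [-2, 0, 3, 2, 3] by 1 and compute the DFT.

Time shift by 1: X_shifted[k] = ω_5^(1k) · X[k]
Shifted x = [3, -2, 0, 3, 2]

DFT(x[n-1]) = [6, 0.5729+5.5676i, 3.9271-0.5020i, 3.9271+0.5020i, 0.5729-5.5676i]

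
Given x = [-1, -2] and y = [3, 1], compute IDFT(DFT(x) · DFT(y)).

(x ⊛ y)[n] = Σ(m=0 to 1) x[m] · y[(n-m) mod 2]

Computing each output sample:
(x ⊛ y)[0] = -5
(x ⊛ y)[1] = -7

x ⊛ y = [-5, -7]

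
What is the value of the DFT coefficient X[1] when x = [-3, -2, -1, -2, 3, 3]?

X[1] = Σ(n=0 to 5) x[n] · ω_6^(1n) where ω_6 = e^(-2πi/6)
= (-3)·ω_6^0 + (-2)·ω_6^1 + (-1)·ω_6^2 + (-2)·ω_6^3 + (3)·ω_6^4 + (3)·ω_6^5

X[1] = -1.5000+7.7942i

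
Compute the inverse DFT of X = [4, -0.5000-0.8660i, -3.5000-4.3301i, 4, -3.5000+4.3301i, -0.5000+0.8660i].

x[n] = (1/6) Σ(k=0 to 5) X[k] · e^(2πikn/6)

Computing each x[n]:
x[0] = 0
x[1] = 2
x[2] = 1
x[3] = -1
x[4] = 3
x[5] = -1

x = [0, 2, 1, -1, 3, -1]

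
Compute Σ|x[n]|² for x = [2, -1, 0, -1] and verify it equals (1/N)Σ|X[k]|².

Time domain:
Σ|x[n]|² = |2|² + |-1|² + |0|² + |-1|² = 6.0000

Frequency domain:
(1/4)Σ|X[k]|² = (1/4)(|0|² + |2|² + |4|² + |2|²) = (1/4)·24.0000 = 6.0000

Both sides agree, confirming Parseval's theorem.

Σ|x[n]|² = (1/N)Σ|X[k]|² = 6.0000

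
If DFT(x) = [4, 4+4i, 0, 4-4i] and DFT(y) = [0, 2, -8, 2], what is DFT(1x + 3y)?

By linearity: DFT(1x + 3y) = 1·DFT(x) + 3·DFT(y)
= 1·[4, 4+4i, 0, 4-4i] + 3·[0, 2, -8, 2]

Computing element-wise:
Z[0] = 1·(4) + 3·(0) = 4
Z[1] = 1·(4+4i) + 3·(2) = 10+4i
Z[2] = 1·(0) + 3·(-8) = -24
Z[3] = 1·(4-4i) + 3·(2) = 10-4i

DFT(1x + 3y) = 1·X + 3·Y = [4, 10+4i, -24, 10-4i]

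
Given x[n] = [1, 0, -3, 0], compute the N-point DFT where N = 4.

X[k] = Σ(n=0 to 3) x[n] · ω_4^(nk)
where ω_4 = e^(-2πi/4)

Computing each X[k]:
X[0] = -2
X[1] = 4
X[2] = -2
X[3] = 4

X = [-2, 4, -2, 4]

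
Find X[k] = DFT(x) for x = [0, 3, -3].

X[k] = Σ(n=0 to 2) x[n] · ω_3^(nk)
where ω_3 = e^(-2πi/3)

Computing each X[k]:
X[0] = 0
X[1] = -5.1962i
X[2] = 5.1962i

X = [0, -5.1962i, 5.1962i]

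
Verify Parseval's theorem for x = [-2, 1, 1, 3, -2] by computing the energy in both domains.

Time domain:
Σ|x[n]|² = |-2|² + |1|² + |1|² + |3|² + |-2|² = 19.0000

Frequency domain:
(1/5)Σ|X[k]|² = (1/5)(|1|² + |-5.5451-1.6776i|² + |0.0451-3.6655i|² + |0.0451+3.6655i|² + |-5.5451+1.6776i|²) = (1/5)·95.0000 = 19.0000

Both sides agree, confirming Parseval's theorem.

Σ|x[n]|² = (1/N)Σ|X[k]|² = 19.0000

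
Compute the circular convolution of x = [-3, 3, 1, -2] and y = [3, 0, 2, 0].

(x ⊛ y)[n] = Σ(m=0 to 3) x[m] · y[(n-m) mod 4]

Computing each output sample:
(x ⊛ y)[0] = -7
(x ⊛ y)[1] = 5
(x ⊛ y)[2] = -3
(x ⊛ y)[3] = 0

x ⊛ y = [-7, 5, -3, 0]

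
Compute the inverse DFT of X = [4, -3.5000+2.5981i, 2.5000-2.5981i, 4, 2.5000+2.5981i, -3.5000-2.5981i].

x[n] = (1/6) Σ(k=0 to 5) X[k] · e^(2πikn/6)

Computing each x[n]:
x[0] = 1
x[1] = -1
x[2] = 0
x[3] = 2
x[4] = 3
x[5] = -1

x = [1, -1, 0, 2, 3, -1]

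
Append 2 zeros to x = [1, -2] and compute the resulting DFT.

Original 2-point DFT: [-1, 3]
Zero-padded 4-point DFT provides frequency interpolation.

DFT_4([x, 0, ...]) = [-1, 1+2i, 3, 1-2i]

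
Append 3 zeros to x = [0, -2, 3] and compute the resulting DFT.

Original 3-point DFT: [1, -0.5000+4.3301i, -0.5000-4.3301i]
Zero-padded 6-point DFT provides frequency interpolation.

DFT_6([x, 0, ...]) = [1, -2.5000-0.8660i, -0.5000+4.3301i, 5, -0.5000-4.3301i, -2.5000+0.8660i]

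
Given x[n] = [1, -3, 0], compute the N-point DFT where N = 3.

X[k] = Σ(n=0 to 2) x[n] · ω_3^(nk)
where ω_3 = e^(-2πi/3)

Computing each X[k]:
X[0] = -2
X[1] = 2.5000+2.5981i
X[2] = 2.5000-2.5981i

X = [-2, 2.5000+2.5981i, 2.5000-2.5981i]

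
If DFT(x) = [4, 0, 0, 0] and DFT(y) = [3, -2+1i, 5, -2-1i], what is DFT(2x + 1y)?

By linearity: DFT(2x + 1y) = 2·DFT(x) + 1·DFT(y)
= 2·[4, 0, 0, 0] + 1·[3, -2+1i, 5, -2-1i]

Computing element-wise:
Z[0] = 2·(4) + 1·(3) = 11
Z[1] = 2·(0) + 1·(-2+1i) = -2+1i
Z[2] = 2·(0) + 1·(5) = 5
Z[3] = 2·(0) + 1·(-2-1i) = -2-1i

DFT(2x + 1y) = 2·X + 1·Y = [11, -2+1i, 5, -2-1i]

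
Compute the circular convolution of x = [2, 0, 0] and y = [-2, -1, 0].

(x ⊛ y)[n] = Σ(m=0 to 2) x[m] · y[(n-m) mod 3]

Computing each output sample:
(x ⊛ y)[0] = -4
(x ⊛ y)[1] = -2
(x ⊛ y)[2] = 0

x ⊛ y = [-4, -2, 0]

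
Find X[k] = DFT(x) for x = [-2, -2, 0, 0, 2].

X[k] = Σ(n=0 to 4) x[n] · ω_5^(nk)
where ω_5 = e^(-2πi/5)

Computing each X[k]:
X[0] = -2
X[1] = -2.0000+3.8042i
X[2] = -2.0000+2.3511i
X[3] = -2.0000-2.3511i
X[4] = -2.0000-3.8042i

X = [-2, -2.0000+3.8042i, -2.0000+2.3511i, -2.0000-2.3511i, -2.0000-3.8042i]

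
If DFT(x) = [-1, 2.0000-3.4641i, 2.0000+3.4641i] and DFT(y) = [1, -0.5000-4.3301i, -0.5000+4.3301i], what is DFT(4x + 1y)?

By linearity: DFT(4x + 1y) = 4·DFT(x) + 1·DFT(y)
= 4·[-1, 2.0000-3.4641i, 2.0000+3.4641i] + 1·[1, -0.5000-4.3301i, -0.5000+4.3301i]

Computing element-wise:
Z[0] = 4·(-1) + 1·(1) = -3
Z[1] = 4·(2.0000-3.4641i) + 1·(-0.5000-4.3301i) = 7.5000-18.1865i
Z[2] = 4·(2.0000+3.4641i) + 1·(-0.5000+4.3301i) = 7.5000+18.1865i

DFT(4x + 1y) = 4·X + 1·Y = [-3, 7.5000-18.1865i, 7.5000+18.1865i]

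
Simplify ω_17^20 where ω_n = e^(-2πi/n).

Since ω_17^17 = 1, powers reduce modulo 17.
20 mod 17 = 3
So ω_17^20 = ω_17^3 = e^(-2πi·3/17)

ω_17^20 = ω_17^3 = 0.4457-0.8952i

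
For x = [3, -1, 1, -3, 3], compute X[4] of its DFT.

X[4] = Σ(n=0 to 4) x[n] · ω_5^(4n) where ω_5 = e^(-2πi/5)
= (3)·ω_5^0 + (-1)·ω_5^4 + (1)·ω_5^8 + (-3)·ω_5^12 + (3)·ω_5^16

X[4] = 5.2361-1.4531i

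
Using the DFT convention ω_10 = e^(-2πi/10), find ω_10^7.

ω_10^7 = e^(-2πi·7/10)
= cos(-2π·7/10) + i·sin(-2π·7/10)
= cos(-14π/10) + i·sin(-14π/10)

ω_10^7 = cos(-14π/10) + i·sin(-14π/10) = -0.3090+0.9511i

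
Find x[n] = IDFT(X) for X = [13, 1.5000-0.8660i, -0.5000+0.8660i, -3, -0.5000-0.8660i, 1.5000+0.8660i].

x[n] = (1/6) Σ(k=0 to 5) X[k] · e^(2πikn/6)

Computing each x[n]:
x[0] = 2
x[1] = 3
x[2] = 2
x[3] = 2
x[4] = 1
x[5] = 3

x = [2, 3, 2, 2, 1, 3]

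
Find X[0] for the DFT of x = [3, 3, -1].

X[0] = Σ(n=0 to 2) x[n] · ω_3^0 = Σ x[n]
= (3) + (3) + (-1)

X[0] = 5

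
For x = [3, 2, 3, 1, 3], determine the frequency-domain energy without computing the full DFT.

Parseval: Σ|x[n]|² = (1/N)Σ|X[k]|², so Σ|X[k]|² = N·Σ|x[n]|² = 5·32.0000

Σ|X[k]|² = N·Σ|x[n]|² = 5·32.0000 = 160.0000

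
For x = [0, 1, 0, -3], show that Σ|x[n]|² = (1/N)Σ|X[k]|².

Time domain:
Σ|x[n]|² = |0|² + |1|² + |0|² + |-3|² = 10.0000

Frequency domain:
(1/4)Σ|X[k]|² = (1/4)(|-2|² + |-4i|² + |2|² + |4i|²) = (1/4)·40.0000 = 10.0000

Both sides agree, confirming Parseval's theorem.

Σ|x[n]|² = (1/N)Σ|X[k]|² = 10.0000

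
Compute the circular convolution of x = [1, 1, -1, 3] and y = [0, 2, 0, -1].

(x ⊛ y)[n] = Σ(m=0 to 3) x[m] · y[(n-m) mod 4]

Computing each output sample:
(x ⊛ y)[0] = 5
(x ⊛ y)[1] = 3
(x ⊛ y)[2] = -1
(x ⊛ y)[3] = -3

x ⊛ y = [5, 3, -1, -3]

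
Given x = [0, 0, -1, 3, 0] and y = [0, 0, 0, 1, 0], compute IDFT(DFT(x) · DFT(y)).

(x ⊛ y)[n] = Σ(m=0 to 4) x[m] · y[(n-m) mod 5]

Computing each output sample:
(x ⊛ y)[0] = -1
(x ⊛ y)[1] = 3
(x ⊛ y)[2] = 0
(x ⊛ y)[3] = 0
(x ⊛ y)[4] = 0

x ⊛ y = [-1, 3, 0, 0, 0]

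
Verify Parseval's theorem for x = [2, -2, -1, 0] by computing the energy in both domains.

Time domain:
Σ|x[n]|² = |2|² + |-2|² + |-1|² + |0|² = 9.0000

Frequency domain:
(1/4)Σ|X[k]|² = (1/4)(|-1|² + |3+2i|² + |3|² + |3-2i|²) = (1/4)·36.0000 = 9.0000

Both sides agree, confirming Parseval's theorem.

Σ|x[n]|² = (1/N)Σ|X[k]|² = 9.0000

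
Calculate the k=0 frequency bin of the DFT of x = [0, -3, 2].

X[0] = Σ(n=0 to 2) x[n] · ω_3^0 = Σ x[n]
= (0) + (-3) + (2)

X[0] = -1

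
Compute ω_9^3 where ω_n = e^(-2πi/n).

ω_9^3 = e^(-2πi·3/9)
= cos(-2π·3/9) + i·sin(-2π·3/9)
= cos(-6π/9) + i·sin(-6π/9)

ω_9^3 = cos(-6π/9) + i·sin(-6π/9) = -0.5000-0.8660i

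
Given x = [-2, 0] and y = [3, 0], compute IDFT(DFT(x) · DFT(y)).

(x ⊛ y)[n] = Σ(m=0 to 1) x[m] · y[(n-m) mod 2]

Computing each output sample:
(x ⊛ y)[0] = -6
(x ⊛ y)[1] = 0

x ⊛ y = [-6, 0]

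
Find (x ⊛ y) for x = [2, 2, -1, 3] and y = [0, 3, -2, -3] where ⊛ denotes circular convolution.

(x ⊛ y)[n] = Σ(m=0 to 3) x[m] · y[(n-m) mod 4]

Computing each output sample:
(x ⊛ y)[0] = 5
(x ⊛ y)[1] = 3
(x ⊛ y)[2] = -7
(x ⊛ y)[3] = -13

x ⊛ y = [5, 3, -7, -13]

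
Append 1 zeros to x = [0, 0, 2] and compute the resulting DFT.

Original 3-point DFT: [2, -1.0000+1.7321i, -1.0000-1.7321i]
Zero-padded 4-point DFT provides frequency interpolation.

DFT_4([x, 0, ...]) = [2, -2, 2, -2]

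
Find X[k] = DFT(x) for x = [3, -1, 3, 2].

X[k] = Σ(n=0 to 3) x[n] · ω_4^(nk)
where ω_4 = e^(-2πi/4)

Computing each X[k]:
X[0] = 7
X[1] = 3i
X[2] = 5
X[3] = -3i

X = [7, 3i, 5, -3i]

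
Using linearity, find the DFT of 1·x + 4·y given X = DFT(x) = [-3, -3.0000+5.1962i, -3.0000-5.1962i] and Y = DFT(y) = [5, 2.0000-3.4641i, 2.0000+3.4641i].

By linearity: DFT(1x + 4y) = 1·DFT(x) + 4·DFT(y)
= 1·[-3, -3.0000+5.1962i, -3.0000-5.1962i] + 4·[5, 2.0000-3.4641i, 2.0000+3.4641i]

Computing element-wise:
Z[0] = 1·(-3) + 4·(5) = 17
Z[1] = 1·(-3.0000+5.1962i) + 4·(2.0000-3.4641i) = 5.0000-8.6602i
Z[2] = 1·(-3.0000-5.1962i) + 4·(2.0000+3.4641i) = 5.0000+8.6602i

DFT(1x + 4y) = 1·X + 4·Y = [17, 5.0000-8.6602i, 5.0000+8.6602i]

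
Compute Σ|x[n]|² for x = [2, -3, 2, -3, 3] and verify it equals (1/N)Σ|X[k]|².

Time domain:
Σ|x[n]|² = |2|² + |-3|² + |2|² + |-3|² + |3|² = 35.0000

Frequency domain:
(1/5)Σ|X[k]|² = (1/5)(|1|² + |2.8090+2.7674i|² + |1.6910+8.2820i|² + |1.6910-8.2820i|² + |2.8090-2.7674i|²) = (1/5)·175.0000 = 35.0000

Both sides agree, confirming Parseval's theorem.

Σ|x[n]|² = (1/N)Σ|X[k]|² = 35.0000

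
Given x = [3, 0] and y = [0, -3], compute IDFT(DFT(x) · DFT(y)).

(x ⊛ y)[n] = Σ(m=0 to 1) x[m] · y[(n-m) mod 2]

Computing each output sample:
(x ⊛ y)[0] = 0
(x ⊛ y)[1] = -9

x ⊛ y = [0, -9]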